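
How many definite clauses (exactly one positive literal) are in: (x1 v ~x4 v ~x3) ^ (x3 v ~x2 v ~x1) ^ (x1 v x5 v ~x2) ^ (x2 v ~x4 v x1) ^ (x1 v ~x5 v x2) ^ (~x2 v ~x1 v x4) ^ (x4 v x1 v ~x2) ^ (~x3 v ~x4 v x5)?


A definite clause has exactly one positive literal.
Clause 1: 1 positive -> definite
Clause 2: 1 positive -> definite
Clause 3: 2 positive -> not definite
Clause 4: 2 positive -> not definite
Clause 5: 2 positive -> not definite
Clause 6: 1 positive -> definite
Clause 7: 2 positive -> not definite
Clause 8: 1 positive -> definite
Definite clause count = 4.

4


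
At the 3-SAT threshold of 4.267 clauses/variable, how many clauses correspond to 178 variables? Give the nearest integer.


The 3-SAT phase transition occurs at approximately 4.267 clauses per variable.
m = 4.267 * 178 = 759.526.
Rounded to nearest integer: 760.

760


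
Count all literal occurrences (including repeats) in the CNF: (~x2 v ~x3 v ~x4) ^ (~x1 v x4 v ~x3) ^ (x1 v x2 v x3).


Clause lengths: 3, 3, 3.
Sum = 3 + 3 + 3 = 9.

9


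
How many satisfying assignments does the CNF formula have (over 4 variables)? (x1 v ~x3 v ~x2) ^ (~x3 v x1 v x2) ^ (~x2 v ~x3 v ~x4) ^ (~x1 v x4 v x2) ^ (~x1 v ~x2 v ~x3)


Enumerate all 16 truth assignments over 4 variables.
Test each against every clause.
Satisfying assignments found: 8.

8


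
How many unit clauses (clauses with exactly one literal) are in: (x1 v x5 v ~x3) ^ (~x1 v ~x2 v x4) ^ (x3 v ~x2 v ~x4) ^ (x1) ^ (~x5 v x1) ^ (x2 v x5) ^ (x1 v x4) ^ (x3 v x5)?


A unit clause contains exactly one literal.
Unit clauses found: (x1).
Count = 1.

1


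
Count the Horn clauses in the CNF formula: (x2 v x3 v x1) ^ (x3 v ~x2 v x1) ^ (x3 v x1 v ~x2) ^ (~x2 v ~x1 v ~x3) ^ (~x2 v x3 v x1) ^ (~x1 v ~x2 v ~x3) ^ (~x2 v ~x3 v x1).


A Horn clause has at most one positive literal.
Clause 1: 3 positive lit(s) -> not Horn
Clause 2: 2 positive lit(s) -> not Horn
Clause 3: 2 positive lit(s) -> not Horn
Clause 4: 0 positive lit(s) -> Horn
Clause 5: 2 positive lit(s) -> not Horn
Clause 6: 0 positive lit(s) -> Horn
Clause 7: 1 positive lit(s) -> Horn
Total Horn clauses = 3.

3


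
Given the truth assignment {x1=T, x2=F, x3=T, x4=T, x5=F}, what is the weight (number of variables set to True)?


The weight is the number of variables assigned True.
True variables: x1, x3, x4.
Weight = 3.

3


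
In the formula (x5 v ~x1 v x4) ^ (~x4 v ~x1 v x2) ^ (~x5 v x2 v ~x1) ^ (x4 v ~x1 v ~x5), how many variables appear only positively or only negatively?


A pure literal appears in only one polarity across all clauses.
Pure literals: x1 (negative only), x2 (positive only).
Count = 2.

2


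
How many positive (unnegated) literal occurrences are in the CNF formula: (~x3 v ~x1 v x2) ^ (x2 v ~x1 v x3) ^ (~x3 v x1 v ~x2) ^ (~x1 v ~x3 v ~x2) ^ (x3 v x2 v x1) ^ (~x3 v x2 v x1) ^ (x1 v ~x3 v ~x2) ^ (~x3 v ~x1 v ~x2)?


Scan each clause for unnegated literals.
Clause 1: 1 positive; Clause 2: 2 positive; Clause 3: 1 positive; Clause 4: 0 positive; Clause 5: 3 positive; Clause 6: 2 positive; Clause 7: 1 positive; Clause 8: 0 positive.
Total positive literal occurrences = 10.

10


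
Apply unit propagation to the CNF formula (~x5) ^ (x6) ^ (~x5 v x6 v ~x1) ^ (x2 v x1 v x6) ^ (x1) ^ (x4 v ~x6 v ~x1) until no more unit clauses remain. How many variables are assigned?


Unit propagation repeatedly assigns the literal in any unit clause, then simplifies.
Assignments in order: x5 = F, x6 = T, x1 = T, x4 = T.
No further unit clauses remain.
Total variables assigned = 4.

4


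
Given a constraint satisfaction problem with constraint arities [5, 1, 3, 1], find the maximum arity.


The arities are: 5, 1, 3, 1.
Scan for the maximum value.
Maximum arity = 5.

5


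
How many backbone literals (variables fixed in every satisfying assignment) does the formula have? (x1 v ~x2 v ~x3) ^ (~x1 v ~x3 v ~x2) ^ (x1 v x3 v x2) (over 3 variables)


Find all satisfying assignments: 5 model(s).
Check which variables have the same value in every model.
No variable is fixed across all models.
Backbone size = 0.

0


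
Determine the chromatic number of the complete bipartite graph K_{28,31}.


K_{28,31} is bipartite by definition: the two parts are independent sets, with every edge crossing between them.
Color all vertices in one part with color 1 and all vertices in the other part with color 2.
Since the graph has at least one edge, one color does not suffice.
Chromatic number = 2.

2


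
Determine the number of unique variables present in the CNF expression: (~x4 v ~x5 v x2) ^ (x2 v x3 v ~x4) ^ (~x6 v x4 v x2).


Identify each distinct variable in the formula.
Variables found: x2, x3, x4, x5, x6.
Total distinct variables = 5.

5


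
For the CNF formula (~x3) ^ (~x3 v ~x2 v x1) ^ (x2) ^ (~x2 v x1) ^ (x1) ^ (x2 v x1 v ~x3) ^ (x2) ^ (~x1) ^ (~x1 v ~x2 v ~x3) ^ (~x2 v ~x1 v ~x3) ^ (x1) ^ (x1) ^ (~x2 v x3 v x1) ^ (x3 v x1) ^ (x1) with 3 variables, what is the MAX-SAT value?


Enumerate all 8 truth assignments.
For each, count how many of the 15 clauses are satisfied.
The formula is not fully satisfiable, so the maximum is below 15.
Maximum simultaneously satisfiable clauses = 14.

14


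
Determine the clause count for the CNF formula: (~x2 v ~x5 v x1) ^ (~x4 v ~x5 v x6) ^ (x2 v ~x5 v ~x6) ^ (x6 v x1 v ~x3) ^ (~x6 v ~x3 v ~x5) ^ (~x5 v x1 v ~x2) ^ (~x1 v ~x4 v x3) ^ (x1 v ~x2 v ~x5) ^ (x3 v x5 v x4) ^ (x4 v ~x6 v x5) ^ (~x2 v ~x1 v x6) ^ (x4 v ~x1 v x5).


Each group enclosed in parentheses joined by ^ is one clause.
Counting the conjuncts: 12 clauses.

12


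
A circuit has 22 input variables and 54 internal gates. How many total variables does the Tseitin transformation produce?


The Tseitin transformation introduces one auxiliary variable per gate.
Total variables = inputs + gates = 22 + 54 = 76.

76


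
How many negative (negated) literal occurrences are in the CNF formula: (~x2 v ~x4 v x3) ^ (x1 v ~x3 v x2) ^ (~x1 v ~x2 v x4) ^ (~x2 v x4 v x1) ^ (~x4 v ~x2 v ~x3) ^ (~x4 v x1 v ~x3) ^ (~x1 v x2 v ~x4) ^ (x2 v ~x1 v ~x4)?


Scan each clause for negated literals.
Clause 1: 2 negative; Clause 2: 1 negative; Clause 3: 2 negative; Clause 4: 1 negative; Clause 5: 3 negative; Clause 6: 2 negative; Clause 7: 2 negative; Clause 8: 2 negative.
Total negative literal occurrences = 15.

15


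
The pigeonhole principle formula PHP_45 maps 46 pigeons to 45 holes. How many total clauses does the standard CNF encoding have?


The PHP encoding has two parts:
1) At-least-one-hole clauses: 46 (one per pigeon, each with 45 literals).
2) At-most-one-pigeon-per-hole clauses: 45 holes * C(46,2) = 45 * 1035 = 46575.
Total clauses = 46 + 46575 = 46621.

46621


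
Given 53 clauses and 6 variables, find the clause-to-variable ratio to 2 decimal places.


Clause-to-variable ratio = clauses / variables.
53 / 6 = 8.83.

8.83


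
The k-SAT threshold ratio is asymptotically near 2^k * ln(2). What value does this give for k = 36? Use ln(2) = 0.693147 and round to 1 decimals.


Using the asymptotic formula: threshold ~ 2^k * ln(2).
2^36 = 68719476736.
68719476736 * 0.693147 = 47632699141.1.

47632699141.1


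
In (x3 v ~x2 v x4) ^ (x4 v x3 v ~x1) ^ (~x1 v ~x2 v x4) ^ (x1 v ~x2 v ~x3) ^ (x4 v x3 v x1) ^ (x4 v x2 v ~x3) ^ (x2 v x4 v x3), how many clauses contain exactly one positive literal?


A definite clause has exactly one positive literal.
Clause 1: 2 positive -> not definite
Clause 2: 2 positive -> not definite
Clause 3: 1 positive -> definite
Clause 4: 1 positive -> definite
Clause 5: 3 positive -> not definite
Clause 6: 2 positive -> not definite
Clause 7: 3 positive -> not definite
Definite clause count = 2.

2


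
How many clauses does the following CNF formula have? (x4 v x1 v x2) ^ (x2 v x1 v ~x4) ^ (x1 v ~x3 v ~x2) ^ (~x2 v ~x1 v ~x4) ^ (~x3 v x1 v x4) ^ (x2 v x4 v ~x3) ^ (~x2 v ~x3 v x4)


Each group enclosed in parentheses joined by ^ is one clause.
Counting the conjuncts: 7 clauses.

7


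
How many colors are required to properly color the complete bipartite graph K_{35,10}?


K_{35,10} is bipartite by definition: the two parts are independent sets, with every edge crossing between them.
Color all vertices in one part with color 1 and all vertices in the other part with color 2.
Since the graph has at least one edge, one color does not suffice.
Chromatic number = 2.

2


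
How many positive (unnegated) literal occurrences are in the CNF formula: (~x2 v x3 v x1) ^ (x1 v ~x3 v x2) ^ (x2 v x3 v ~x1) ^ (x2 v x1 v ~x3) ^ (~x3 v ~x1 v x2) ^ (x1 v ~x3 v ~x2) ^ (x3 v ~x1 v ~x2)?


Scan each clause for unnegated literals.
Clause 1: 2 positive; Clause 2: 2 positive; Clause 3: 2 positive; Clause 4: 2 positive; Clause 5: 1 positive; Clause 6: 1 positive; Clause 7: 1 positive.
Total positive literal occurrences = 11.

11


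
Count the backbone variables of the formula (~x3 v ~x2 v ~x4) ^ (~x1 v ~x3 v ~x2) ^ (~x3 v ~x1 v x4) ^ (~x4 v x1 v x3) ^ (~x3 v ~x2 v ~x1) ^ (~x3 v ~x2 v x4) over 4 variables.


Find all satisfying assignments: 9 model(s).
Check which variables have the same value in every model.
No variable is fixed across all models.
Backbone size = 0.

0


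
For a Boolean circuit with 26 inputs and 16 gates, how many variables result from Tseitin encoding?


The Tseitin transformation introduces one auxiliary variable per gate.
Total variables = inputs + gates = 26 + 16 = 42.

42


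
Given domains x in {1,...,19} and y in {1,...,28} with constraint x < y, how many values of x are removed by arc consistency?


For the constraint x < y, x needs a supporting value in y's domain.
x can be at most 27 (one less than y's maximum).
Valid x values from domain: 19 out of 19.
Pruned = 19 - 19 = 0.

0


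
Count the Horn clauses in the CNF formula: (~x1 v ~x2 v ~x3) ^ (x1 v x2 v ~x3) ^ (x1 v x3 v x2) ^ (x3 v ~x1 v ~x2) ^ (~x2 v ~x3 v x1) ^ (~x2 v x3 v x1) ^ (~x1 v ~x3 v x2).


A Horn clause has at most one positive literal.
Clause 1: 0 positive lit(s) -> Horn
Clause 2: 2 positive lit(s) -> not Horn
Clause 3: 3 positive lit(s) -> not Horn
Clause 4: 1 positive lit(s) -> Horn
Clause 5: 1 positive lit(s) -> Horn
Clause 6: 2 positive lit(s) -> not Horn
Clause 7: 1 positive lit(s) -> Horn
Total Horn clauses = 4.

4


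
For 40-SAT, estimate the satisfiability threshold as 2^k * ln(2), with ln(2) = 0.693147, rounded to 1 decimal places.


Using the asymptotic formula: threshold ~ 2^k * ln(2).
2^40 = 1099511627776.
1099511627776 * 0.693147 = 762123186258.1.

762123186258.1


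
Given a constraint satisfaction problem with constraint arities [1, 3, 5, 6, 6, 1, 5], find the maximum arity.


The arities are: 1, 3, 5, 6, 6, 1, 5.
Scan for the maximum value.
Maximum arity = 6.

6


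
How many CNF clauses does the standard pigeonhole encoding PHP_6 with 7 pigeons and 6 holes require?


The PHP encoding has two parts:
1) At-least-one-hole clauses: 7 (one per pigeon, each with 6 literals).
2) At-most-one-pigeon-per-hole clauses: 6 holes * C(7,2) = 6 * 21 = 126.
Total clauses = 7 + 126 = 133.

133


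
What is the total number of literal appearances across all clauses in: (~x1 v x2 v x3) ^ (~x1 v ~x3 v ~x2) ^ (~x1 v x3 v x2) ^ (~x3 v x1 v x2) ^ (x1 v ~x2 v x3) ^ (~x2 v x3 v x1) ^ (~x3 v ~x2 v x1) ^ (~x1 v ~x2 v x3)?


Clause lengths: 3, 3, 3, 3, 3, 3, 3, 3.
Sum = 3 + 3 + 3 + 3 + 3 + 3 + 3 + 3 = 24.

24


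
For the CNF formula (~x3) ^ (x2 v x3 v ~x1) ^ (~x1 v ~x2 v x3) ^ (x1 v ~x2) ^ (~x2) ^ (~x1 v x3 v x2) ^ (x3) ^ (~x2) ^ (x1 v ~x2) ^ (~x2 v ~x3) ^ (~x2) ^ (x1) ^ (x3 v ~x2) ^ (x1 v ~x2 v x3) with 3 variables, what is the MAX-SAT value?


Enumerate all 8 truth assignments.
For each, count how many of the 14 clauses are satisfied.
The formula is not fully satisfiable, so the maximum is below 14.
Maximum simultaneously satisfiable clauses = 13.

13


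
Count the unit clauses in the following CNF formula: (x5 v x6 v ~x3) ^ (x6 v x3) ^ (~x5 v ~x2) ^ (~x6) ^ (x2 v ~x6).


A unit clause contains exactly one literal.
Unit clauses found: (~x6).
Count = 1.

1


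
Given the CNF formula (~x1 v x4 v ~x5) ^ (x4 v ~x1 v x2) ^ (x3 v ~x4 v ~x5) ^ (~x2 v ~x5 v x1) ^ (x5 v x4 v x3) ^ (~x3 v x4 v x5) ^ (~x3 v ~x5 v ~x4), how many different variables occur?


Identify each distinct variable in the formula.
Variables found: x1, x2, x3, x4, x5.
Total distinct variables = 5.

5


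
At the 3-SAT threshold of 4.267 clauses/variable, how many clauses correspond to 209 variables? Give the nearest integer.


The 3-SAT phase transition occurs at approximately 4.267 clauses per variable.
m = 4.267 * 209 = 891.803.
Rounded to nearest integer: 892.

892


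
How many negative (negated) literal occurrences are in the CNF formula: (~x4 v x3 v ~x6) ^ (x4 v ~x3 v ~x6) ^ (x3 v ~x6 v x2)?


Scan each clause for negated literals.
Clause 1: 2 negative; Clause 2: 2 negative; Clause 3: 1 negative.
Total negative literal occurrences = 5.

5


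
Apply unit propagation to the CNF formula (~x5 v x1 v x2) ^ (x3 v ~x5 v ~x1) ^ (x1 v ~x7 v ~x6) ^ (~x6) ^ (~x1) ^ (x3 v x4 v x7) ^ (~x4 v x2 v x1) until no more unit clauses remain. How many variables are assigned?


Unit propagation repeatedly assigns the literal in any unit clause, then simplifies.
Assignments in order: x6 = F, x1 = F.
No further unit clauses remain.
Total variables assigned = 2.

2


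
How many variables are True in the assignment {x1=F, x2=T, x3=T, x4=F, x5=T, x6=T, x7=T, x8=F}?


The weight is the number of variables assigned True.
True variables: x2, x3, x5, x6, x7.
Weight = 5.

5


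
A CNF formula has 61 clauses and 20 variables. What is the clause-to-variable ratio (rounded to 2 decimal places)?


Clause-to-variable ratio = clauses / variables.
61 / 20 = 3.05.

3.05


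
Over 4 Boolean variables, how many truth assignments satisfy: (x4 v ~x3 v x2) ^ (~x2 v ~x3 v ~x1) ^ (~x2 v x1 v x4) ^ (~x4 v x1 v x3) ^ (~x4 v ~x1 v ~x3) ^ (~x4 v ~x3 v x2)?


Enumerate all 16 truth assignments over 4 variables.
Test each against every clause.
Satisfying assignments found: 6.

6


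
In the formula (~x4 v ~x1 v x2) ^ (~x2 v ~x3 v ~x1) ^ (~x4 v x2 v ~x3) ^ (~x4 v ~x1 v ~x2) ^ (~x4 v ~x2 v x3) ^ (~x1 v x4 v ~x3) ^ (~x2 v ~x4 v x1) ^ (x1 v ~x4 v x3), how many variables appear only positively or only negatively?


A pure literal appears in only one polarity across all clauses.
No pure literals found.
Count = 0.

0


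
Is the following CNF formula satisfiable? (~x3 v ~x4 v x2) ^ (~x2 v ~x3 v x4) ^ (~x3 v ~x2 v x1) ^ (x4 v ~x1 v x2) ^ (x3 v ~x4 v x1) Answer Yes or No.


Check all 16 possible truth assignments.
Number of satisfying assignments found: 7.
The formula is satisfiable.

Yes


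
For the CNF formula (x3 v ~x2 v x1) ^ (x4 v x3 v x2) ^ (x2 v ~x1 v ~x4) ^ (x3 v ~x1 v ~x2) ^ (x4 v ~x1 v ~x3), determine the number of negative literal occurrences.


Scan each clause for negated literals.
Clause 1: 1 negative; Clause 2: 0 negative; Clause 3: 2 negative; Clause 4: 2 negative; Clause 5: 2 negative.
Total negative literal occurrences = 7.

7


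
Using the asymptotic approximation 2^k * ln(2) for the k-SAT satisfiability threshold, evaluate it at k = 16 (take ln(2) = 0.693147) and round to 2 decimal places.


Using the asymptotic formula: threshold ~ 2^k * ln(2).
2^16 = 65536.
65536 * 0.693147 = 45426.08.

45426.08


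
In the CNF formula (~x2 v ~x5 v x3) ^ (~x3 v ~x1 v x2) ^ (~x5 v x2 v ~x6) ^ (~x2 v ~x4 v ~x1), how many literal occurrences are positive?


Scan each clause for unnegated literals.
Clause 1: 1 positive; Clause 2: 1 positive; Clause 3: 1 positive; Clause 4: 0 positive.
Total positive literal occurrences = 3.

3


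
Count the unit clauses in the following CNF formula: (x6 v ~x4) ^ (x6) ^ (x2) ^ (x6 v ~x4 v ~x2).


A unit clause contains exactly one literal.
Unit clauses found: (x6), (x2).
Count = 2.

2


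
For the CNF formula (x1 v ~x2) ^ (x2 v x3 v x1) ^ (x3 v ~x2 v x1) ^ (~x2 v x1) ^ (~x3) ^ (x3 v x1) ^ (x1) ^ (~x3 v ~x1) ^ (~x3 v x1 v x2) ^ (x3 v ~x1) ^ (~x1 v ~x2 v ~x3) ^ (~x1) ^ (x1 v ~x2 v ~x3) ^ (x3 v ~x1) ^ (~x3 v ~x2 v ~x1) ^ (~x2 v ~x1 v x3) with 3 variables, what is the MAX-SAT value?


Enumerate all 8 truth assignments.
For each, count how many of the 16 clauses are satisfied.
The formula is not fully satisfiable, so the maximum is below 16.
Maximum simultaneously satisfiable clauses = 13.

13


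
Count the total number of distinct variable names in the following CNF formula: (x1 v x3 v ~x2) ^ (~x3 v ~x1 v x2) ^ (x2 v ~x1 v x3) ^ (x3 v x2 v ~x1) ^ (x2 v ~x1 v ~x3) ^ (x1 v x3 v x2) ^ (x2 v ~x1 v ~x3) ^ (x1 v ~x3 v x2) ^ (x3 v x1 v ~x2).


Identify each distinct variable in the formula.
Variables found: x1, x2, x3.
Total distinct variables = 3.

3


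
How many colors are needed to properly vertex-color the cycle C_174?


A cycle on an even number of vertices is bipartite: alternate two colors around the cycle.
Since 174 is even, two colors suffice, and at least two are needed because the graph has edges.
Chromatic number = 2.

2


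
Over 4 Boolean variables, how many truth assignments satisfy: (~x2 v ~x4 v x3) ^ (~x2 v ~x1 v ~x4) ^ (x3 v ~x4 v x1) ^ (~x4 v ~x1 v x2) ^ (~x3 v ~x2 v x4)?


Enumerate all 16 truth assignments over 4 variables.
Test each against every clause.
Satisfying assignments found: 8.

8


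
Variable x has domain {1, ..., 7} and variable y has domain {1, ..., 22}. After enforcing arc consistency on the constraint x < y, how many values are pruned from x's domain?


For the constraint x < y, x needs a supporting value in y's domain.
x can be at most 21 (one less than y's maximum).
Valid x values from domain: 7 out of 7.
Pruned = 7 - 7 = 0.

0


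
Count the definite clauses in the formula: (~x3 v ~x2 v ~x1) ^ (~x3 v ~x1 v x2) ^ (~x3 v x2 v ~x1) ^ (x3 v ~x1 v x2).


A definite clause has exactly one positive literal.
Clause 1: 0 positive -> not definite
Clause 2: 1 positive -> definite
Clause 3: 1 positive -> definite
Clause 4: 2 positive -> not definite
Definite clause count = 2.

2


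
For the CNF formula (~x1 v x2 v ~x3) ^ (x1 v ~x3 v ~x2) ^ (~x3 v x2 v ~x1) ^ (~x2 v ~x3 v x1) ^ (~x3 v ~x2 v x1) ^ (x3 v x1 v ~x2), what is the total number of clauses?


Each group enclosed in parentheses joined by ^ is one clause.
Counting the conjuncts: 6 clauses.

6


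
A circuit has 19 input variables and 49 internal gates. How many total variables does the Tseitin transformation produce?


The Tseitin transformation introduces one auxiliary variable per gate.
Total variables = inputs + gates = 19 + 49 = 68.

68


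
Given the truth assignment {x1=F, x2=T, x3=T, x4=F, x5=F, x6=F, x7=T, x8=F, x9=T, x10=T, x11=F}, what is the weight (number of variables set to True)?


The weight is the number of variables assigned True.
True variables: x2, x3, x7, x9, x10.
Weight = 5.

5


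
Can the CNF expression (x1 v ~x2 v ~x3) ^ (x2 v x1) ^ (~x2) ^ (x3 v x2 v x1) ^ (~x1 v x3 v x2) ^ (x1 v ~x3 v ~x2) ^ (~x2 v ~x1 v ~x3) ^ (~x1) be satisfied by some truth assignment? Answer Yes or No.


Check all 8 possible truth assignments.
Number of satisfying assignments found: 0.
The formula is unsatisfiable.

No


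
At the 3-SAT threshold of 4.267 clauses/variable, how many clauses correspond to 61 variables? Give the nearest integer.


The 3-SAT phase transition occurs at approximately 4.267 clauses per variable.
m = 4.267 * 61 = 260.287.
Rounded to nearest integer: 260.

260


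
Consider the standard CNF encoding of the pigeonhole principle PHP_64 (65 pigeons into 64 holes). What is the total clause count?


The PHP encoding has two parts:
1) At-least-one-hole clauses: 65 (one per pigeon, each with 64 literals).
2) At-most-one-pigeon-per-hole clauses: 64 holes * C(65,2) = 64 * 2080 = 133120.
Total clauses = 65 + 133120 = 133185.

133185


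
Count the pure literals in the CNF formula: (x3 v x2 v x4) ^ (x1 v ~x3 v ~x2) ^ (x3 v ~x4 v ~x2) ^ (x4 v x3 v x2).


A pure literal appears in only one polarity across all clauses.
Pure literals: x1 (positive only).
Count = 1.

1


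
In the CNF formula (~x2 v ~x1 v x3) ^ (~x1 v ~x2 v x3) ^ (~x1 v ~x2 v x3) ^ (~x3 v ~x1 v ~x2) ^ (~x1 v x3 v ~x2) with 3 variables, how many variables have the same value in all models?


Find all satisfying assignments: 6 model(s).
Check which variables have the same value in every model.
No variable is fixed across all models.
Backbone size = 0.

0


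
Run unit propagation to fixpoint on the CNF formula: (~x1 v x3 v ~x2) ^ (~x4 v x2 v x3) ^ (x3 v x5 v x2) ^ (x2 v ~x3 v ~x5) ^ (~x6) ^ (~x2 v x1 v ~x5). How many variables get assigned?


Unit propagation repeatedly assigns the literal in any unit clause, then simplifies.
Assignments in order: x6 = F.
No further unit clauses remain.
Total variables assigned = 1.

1


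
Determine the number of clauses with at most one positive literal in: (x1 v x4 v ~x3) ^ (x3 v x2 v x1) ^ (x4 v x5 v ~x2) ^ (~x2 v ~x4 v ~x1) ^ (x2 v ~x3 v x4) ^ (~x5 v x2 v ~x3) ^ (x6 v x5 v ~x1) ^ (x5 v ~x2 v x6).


A Horn clause has at most one positive literal.
Clause 1: 2 positive lit(s) -> not Horn
Clause 2: 3 positive lit(s) -> not Horn
Clause 3: 2 positive lit(s) -> not Horn
Clause 4: 0 positive lit(s) -> Horn
Clause 5: 2 positive lit(s) -> not Horn
Clause 6: 1 positive lit(s) -> Horn
Clause 7: 2 positive lit(s) -> not Horn
Clause 8: 2 positive lit(s) -> not Horn
Total Horn clauses = 2.

2


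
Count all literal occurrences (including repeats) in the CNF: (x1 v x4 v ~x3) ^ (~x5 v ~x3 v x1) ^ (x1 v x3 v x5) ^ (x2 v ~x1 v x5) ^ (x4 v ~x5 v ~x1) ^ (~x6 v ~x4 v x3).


Clause lengths: 3, 3, 3, 3, 3, 3.
Sum = 3 + 3 + 3 + 3 + 3 + 3 = 18.

18


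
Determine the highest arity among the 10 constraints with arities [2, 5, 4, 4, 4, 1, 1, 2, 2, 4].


The arities are: 2, 5, 4, 4, 4, 1, 1, 2, 2, 4.
Scan for the maximum value.
Maximum arity = 5.

5


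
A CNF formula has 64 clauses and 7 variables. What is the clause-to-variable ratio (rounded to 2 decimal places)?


Clause-to-variable ratio = clauses / variables.
64 / 7 = 9.14.

9.14


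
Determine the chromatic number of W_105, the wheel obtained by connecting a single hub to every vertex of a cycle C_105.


W_105 consists of the cycle C_105 together with a hub vertex adjacent to every cycle vertex.
The cycle C_105 needs 3 colors (odd cycle -> 3).
The hub is adjacent to every cycle vertex, so it must receive a new color distinct from all of them.
Chromatic number = 3 + 1 = 4.

4


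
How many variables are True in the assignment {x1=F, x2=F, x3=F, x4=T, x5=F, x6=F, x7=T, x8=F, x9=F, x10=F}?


The weight is the number of variables assigned True.
True variables: x4, x7.
Weight = 2.

2


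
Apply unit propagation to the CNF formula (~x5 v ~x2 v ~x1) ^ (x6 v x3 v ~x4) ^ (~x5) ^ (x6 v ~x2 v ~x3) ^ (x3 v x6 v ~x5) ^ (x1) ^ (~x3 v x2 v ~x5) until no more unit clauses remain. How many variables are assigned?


Unit propagation repeatedly assigns the literal in any unit clause, then simplifies.
Assignments in order: x5 = F, x1 = T.
No further unit clauses remain.
Total variables assigned = 2.

2


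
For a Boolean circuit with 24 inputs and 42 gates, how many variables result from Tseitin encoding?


The Tseitin transformation introduces one auxiliary variable per gate.
Total variables = inputs + gates = 24 + 42 = 66.

66


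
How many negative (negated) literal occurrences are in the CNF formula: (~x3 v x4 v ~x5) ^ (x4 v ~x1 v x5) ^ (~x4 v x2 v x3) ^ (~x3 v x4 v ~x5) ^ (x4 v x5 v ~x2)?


Scan each clause for negated literals.
Clause 1: 2 negative; Clause 2: 1 negative; Clause 3: 1 negative; Clause 4: 2 negative; Clause 5: 1 negative.
Total negative literal occurrences = 7.

7


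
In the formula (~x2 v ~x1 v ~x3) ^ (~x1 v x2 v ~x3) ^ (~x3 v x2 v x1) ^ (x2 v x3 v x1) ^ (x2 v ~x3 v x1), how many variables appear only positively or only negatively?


A pure literal appears in only one polarity across all clauses.
No pure literals found.
Count = 0.

0


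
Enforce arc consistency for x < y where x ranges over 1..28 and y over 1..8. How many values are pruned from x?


For the constraint x < y, x needs a supporting value in y's domain.
x can be at most 7 (one less than y's maximum).
Valid x values from domain: 7 out of 28.
Pruned = 28 - 7 = 21.

21


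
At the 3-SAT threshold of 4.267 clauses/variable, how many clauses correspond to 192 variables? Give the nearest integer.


The 3-SAT phase transition occurs at approximately 4.267 clauses per variable.
m = 4.267 * 192 = 819.264.
Rounded to nearest integer: 819.

819


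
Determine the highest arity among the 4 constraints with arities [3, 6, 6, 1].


The arities are: 3, 6, 6, 1.
Scan for the maximum value.
Maximum arity = 6.

6


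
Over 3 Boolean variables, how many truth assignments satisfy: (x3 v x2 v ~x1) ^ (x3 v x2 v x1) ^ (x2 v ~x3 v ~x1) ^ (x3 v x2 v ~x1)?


Enumerate all 8 truth assignments over 3 variables.
Test each against every clause.
Satisfying assignments found: 5.

5


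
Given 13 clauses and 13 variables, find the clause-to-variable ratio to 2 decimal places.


Clause-to-variable ratio = clauses / variables.
13 / 13 = 1.0.

1.0


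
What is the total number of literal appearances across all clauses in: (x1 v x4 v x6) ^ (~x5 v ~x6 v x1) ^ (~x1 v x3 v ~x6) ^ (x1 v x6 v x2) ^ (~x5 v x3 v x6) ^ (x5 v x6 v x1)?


Clause lengths: 3, 3, 3, 3, 3, 3.
Sum = 3 + 3 + 3 + 3 + 3 + 3 = 18.

18


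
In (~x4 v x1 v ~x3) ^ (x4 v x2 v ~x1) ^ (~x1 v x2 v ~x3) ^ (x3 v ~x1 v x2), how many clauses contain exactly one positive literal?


A definite clause has exactly one positive literal.
Clause 1: 1 positive -> definite
Clause 2: 2 positive -> not definite
Clause 3: 1 positive -> definite
Clause 4: 2 positive -> not definite
Definite clause count = 2.

2


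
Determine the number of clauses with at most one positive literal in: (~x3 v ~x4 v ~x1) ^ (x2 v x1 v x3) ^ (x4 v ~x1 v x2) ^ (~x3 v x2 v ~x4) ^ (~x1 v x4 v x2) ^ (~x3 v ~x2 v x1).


A Horn clause has at most one positive literal.
Clause 1: 0 positive lit(s) -> Horn
Clause 2: 3 positive lit(s) -> not Horn
Clause 3: 2 positive lit(s) -> not Horn
Clause 4: 1 positive lit(s) -> Horn
Clause 5: 2 positive lit(s) -> not Horn
Clause 6: 1 positive lit(s) -> Horn
Total Horn clauses = 3.

3


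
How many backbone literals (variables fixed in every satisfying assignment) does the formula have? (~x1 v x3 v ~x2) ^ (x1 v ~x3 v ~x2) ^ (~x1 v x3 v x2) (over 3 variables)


Find all satisfying assignments: 5 model(s).
Check which variables have the same value in every model.
No variable is fixed across all models.
Backbone size = 0.

0


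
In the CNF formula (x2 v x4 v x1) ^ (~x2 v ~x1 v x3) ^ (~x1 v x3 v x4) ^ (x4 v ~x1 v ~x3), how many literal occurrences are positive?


Scan each clause for unnegated literals.
Clause 1: 3 positive; Clause 2: 1 positive; Clause 3: 2 positive; Clause 4: 1 positive.
Total positive literal occurrences = 7.

7


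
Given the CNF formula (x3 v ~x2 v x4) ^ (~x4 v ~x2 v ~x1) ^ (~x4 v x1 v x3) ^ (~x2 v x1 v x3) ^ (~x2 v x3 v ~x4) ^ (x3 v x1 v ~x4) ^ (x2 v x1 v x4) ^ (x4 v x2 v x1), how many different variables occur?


Identify each distinct variable in the formula.
Variables found: x1, x2, x3, x4.
Total distinct variables = 4.

4


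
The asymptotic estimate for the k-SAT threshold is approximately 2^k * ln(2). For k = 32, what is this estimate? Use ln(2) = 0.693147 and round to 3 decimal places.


Using the asymptotic formula: threshold ~ 2^k * ln(2).
2^32 = 4294967296.
4294967296 * 0.693147 = 2977043696.321.

2977043696.321


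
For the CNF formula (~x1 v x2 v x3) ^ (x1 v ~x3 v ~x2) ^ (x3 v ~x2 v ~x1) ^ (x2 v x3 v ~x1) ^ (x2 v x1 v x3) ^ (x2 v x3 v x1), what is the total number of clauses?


Each group enclosed in parentheses joined by ^ is one clause.
Counting the conjuncts: 6 clauses.

6


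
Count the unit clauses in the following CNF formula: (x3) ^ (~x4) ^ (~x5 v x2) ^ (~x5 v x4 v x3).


A unit clause contains exactly one literal.
Unit clauses found: (x3), (~x4).
Count = 2.

2


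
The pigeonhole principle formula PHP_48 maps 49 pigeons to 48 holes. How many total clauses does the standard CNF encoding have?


The PHP encoding has two parts:
1) At-least-one-hole clauses: 49 (one per pigeon, each with 48 literals).
2) At-most-one-pigeon-per-hole clauses: 48 holes * C(49,2) = 48 * 1176 = 56448.
Total clauses = 49 + 56448 = 56497.

56497


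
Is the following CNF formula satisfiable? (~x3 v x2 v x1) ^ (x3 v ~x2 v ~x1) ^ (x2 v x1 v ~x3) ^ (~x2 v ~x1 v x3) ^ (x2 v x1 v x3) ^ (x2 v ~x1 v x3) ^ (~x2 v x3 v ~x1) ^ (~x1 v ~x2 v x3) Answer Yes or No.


Check all 8 possible truth assignments.
Number of satisfying assignments found: 4.
The formula is satisfiable.

Yes


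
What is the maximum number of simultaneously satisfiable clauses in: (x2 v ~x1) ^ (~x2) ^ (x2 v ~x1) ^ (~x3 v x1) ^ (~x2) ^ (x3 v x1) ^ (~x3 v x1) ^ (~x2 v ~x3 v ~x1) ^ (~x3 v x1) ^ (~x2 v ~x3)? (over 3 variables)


Enumerate all 8 truth assignments.
For each, count how many of the 10 clauses are satisfied.
The formula is not fully satisfiable, so the maximum is below 10.
Maximum simultaneously satisfiable clauses = 9.

9


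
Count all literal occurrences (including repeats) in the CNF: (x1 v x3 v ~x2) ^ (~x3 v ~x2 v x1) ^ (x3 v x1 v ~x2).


Clause lengths: 3, 3, 3.
Sum = 3 + 3 + 3 = 9.

9


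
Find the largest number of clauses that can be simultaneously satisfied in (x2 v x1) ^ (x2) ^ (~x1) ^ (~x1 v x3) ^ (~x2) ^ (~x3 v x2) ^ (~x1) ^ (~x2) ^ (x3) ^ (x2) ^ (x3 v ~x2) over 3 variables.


Enumerate all 8 truth assignments.
For each, count how many of the 11 clauses are satisfied.
The formula is not fully satisfiable, so the maximum is below 11.
Maximum simultaneously satisfiable clauses = 9.

9


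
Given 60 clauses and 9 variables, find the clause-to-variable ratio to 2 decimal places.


Clause-to-variable ratio = clauses / variables.
60 / 9 = 6.67.

6.67


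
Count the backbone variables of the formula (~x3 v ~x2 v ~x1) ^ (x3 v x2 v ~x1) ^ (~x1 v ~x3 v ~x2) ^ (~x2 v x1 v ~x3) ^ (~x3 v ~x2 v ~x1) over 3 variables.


Find all satisfying assignments: 5 model(s).
Check which variables have the same value in every model.
No variable is fixed across all models.
Backbone size = 0.

0


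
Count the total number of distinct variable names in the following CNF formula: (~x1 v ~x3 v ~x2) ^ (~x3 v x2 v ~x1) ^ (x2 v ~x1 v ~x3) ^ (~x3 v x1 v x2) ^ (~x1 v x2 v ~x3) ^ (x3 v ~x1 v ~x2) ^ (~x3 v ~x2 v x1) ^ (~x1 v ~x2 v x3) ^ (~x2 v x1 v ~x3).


Identify each distinct variable in the formula.
Variables found: x1, x2, x3.
Total distinct variables = 3.

3


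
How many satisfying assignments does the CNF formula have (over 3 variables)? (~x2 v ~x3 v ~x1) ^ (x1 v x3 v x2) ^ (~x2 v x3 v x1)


Enumerate all 8 truth assignments over 3 variables.
Test each against every clause.
Satisfying assignments found: 5.

5


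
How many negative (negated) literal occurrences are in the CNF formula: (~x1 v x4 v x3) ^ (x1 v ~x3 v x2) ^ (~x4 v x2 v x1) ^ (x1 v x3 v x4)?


Scan each clause for negated literals.
Clause 1: 1 negative; Clause 2: 1 negative; Clause 3: 1 negative; Clause 4: 0 negative.
Total negative literal occurrences = 3.

3


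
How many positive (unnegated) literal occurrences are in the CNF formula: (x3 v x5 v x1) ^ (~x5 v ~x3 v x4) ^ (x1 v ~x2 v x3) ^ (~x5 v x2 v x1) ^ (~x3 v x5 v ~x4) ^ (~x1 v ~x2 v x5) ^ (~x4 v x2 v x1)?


Scan each clause for unnegated literals.
Clause 1: 3 positive; Clause 2: 1 positive; Clause 3: 2 positive; Clause 4: 2 positive; Clause 5: 1 positive; Clause 6: 1 positive; Clause 7: 2 positive.
Total positive literal occurrences = 12.

12


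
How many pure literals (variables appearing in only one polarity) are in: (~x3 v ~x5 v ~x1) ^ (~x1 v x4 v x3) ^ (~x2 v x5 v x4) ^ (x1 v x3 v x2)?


A pure literal appears in only one polarity across all clauses.
Pure literals: x4 (positive only).
Count = 1.

1


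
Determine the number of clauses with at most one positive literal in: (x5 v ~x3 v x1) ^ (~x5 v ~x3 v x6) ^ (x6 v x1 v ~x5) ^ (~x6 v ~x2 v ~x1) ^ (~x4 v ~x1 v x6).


A Horn clause has at most one positive literal.
Clause 1: 2 positive lit(s) -> not Horn
Clause 2: 1 positive lit(s) -> Horn
Clause 3: 2 positive lit(s) -> not Horn
Clause 4: 0 positive lit(s) -> Horn
Clause 5: 1 positive lit(s) -> Horn
Total Horn clauses = 3.

3


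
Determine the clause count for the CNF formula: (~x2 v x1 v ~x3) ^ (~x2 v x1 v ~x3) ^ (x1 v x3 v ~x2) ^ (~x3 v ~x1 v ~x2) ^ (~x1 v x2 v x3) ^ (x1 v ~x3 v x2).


Each group enclosed in parentheses joined by ^ is one clause.
Counting the conjuncts: 6 clauses.

6


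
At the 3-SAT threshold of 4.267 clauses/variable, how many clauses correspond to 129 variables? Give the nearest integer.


The 3-SAT phase transition occurs at approximately 4.267 clauses per variable.
m = 4.267 * 129 = 550.443.
Rounded to nearest integer: 550.

550


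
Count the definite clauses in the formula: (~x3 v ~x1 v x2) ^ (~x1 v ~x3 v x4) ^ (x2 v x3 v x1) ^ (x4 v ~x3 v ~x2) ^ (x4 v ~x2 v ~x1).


A definite clause has exactly one positive literal.
Clause 1: 1 positive -> definite
Clause 2: 1 positive -> definite
Clause 3: 3 positive -> not definite
Clause 4: 1 positive -> definite
Clause 5: 1 positive -> definite
Definite clause count = 4.

4


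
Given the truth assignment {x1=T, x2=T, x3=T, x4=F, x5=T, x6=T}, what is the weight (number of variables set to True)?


The weight is the number of variables assigned True.
True variables: x1, x2, x3, x5, x6.
Weight = 5.

5


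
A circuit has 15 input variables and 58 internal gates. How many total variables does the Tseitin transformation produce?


The Tseitin transformation introduces one auxiliary variable per gate.
Total variables = inputs + gates = 15 + 58 = 73.

73


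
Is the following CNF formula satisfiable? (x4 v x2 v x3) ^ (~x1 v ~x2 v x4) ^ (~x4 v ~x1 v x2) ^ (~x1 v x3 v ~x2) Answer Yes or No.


Check all 16 possible truth assignments.
Number of satisfying assignments found: 9.
The formula is satisfiable.

Yes


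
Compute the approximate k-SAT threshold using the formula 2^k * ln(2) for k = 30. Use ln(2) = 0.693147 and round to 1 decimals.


Using the asymptotic formula: threshold ~ 2^k * ln(2).
2^30 = 1073741824.
1073741824 * 0.693147 = 744260924.1.

744260924.1


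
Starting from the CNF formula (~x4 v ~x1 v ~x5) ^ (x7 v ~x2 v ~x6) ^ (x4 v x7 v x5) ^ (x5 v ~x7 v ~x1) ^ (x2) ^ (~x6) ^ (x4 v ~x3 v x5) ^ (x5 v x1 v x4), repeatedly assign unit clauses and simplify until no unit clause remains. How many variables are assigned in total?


Unit propagation repeatedly assigns the literal in any unit clause, then simplifies.
Assignments in order: x2 = T, x6 = F.
No further unit clauses remain.
Total variables assigned = 2.

2


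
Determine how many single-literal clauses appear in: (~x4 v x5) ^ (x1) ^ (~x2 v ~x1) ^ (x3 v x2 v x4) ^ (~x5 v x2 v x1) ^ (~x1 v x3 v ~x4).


A unit clause contains exactly one literal.
Unit clauses found: (x1).
Count = 1.

1


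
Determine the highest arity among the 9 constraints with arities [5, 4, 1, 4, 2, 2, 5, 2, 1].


The arities are: 5, 4, 1, 4, 2, 2, 5, 2, 1.
Scan for the maximum value.
Maximum arity = 5.

5


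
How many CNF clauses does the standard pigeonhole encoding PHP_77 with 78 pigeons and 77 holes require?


The PHP encoding has two parts:
1) At-least-one-hole clauses: 78 (one per pigeon, each with 77 literals).
2) At-most-one-pigeon-per-hole clauses: 77 holes * C(78,2) = 77 * 3003 = 231231.
Total clauses = 78 + 231231 = 231309.

231309


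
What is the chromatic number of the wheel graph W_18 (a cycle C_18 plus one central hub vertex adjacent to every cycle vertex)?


W_18 consists of the cycle C_18 together with a hub vertex adjacent to every cycle vertex.
The cycle C_18 needs 2 colors (even cycle -> 2).
The hub is adjacent to every cycle vertex, so it must receive a new color distinct from all of them.
Chromatic number = 2 + 1 = 3.

3


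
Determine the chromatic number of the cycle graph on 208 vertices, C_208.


A cycle on an even number of vertices is bipartite: alternate two colors around the cycle.
Since 208 is even, two colors suffice, and at least two are needed because the graph has edges.
Chromatic number = 2.

2


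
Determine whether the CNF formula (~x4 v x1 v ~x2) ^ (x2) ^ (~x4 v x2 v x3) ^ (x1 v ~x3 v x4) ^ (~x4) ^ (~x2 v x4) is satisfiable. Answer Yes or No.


Check all 16 possible truth assignments.
Number of satisfying assignments found: 0.
The formula is unsatisfiable.

No


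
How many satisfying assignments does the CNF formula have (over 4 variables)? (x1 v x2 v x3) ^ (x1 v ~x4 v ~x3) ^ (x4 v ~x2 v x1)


Enumerate all 16 truth assignments over 4 variables.
Test each against every clause.
Satisfying assignments found: 10.

10


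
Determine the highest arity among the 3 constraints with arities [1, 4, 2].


The arities are: 1, 4, 2.
Scan for the maximum value.
Maximum arity = 4.

4


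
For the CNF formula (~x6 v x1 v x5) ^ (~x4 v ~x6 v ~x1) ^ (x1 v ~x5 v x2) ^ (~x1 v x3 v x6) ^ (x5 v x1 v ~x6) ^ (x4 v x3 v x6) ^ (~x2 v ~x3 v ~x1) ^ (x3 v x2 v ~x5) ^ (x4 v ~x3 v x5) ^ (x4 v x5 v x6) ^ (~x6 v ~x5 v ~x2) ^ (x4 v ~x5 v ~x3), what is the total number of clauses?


Each group enclosed in parentheses joined by ^ is one clause.
Counting the conjuncts: 12 clauses.

12


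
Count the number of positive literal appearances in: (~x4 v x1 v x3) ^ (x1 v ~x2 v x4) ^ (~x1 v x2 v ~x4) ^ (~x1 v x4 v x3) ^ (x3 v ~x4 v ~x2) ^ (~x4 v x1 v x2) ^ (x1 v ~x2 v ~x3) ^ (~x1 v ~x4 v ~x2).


Scan each clause for unnegated literals.
Clause 1: 2 positive; Clause 2: 2 positive; Clause 3: 1 positive; Clause 4: 2 positive; Clause 5: 1 positive; Clause 6: 2 positive; Clause 7: 1 positive; Clause 8: 0 positive.
Total positive literal occurrences = 11.

11


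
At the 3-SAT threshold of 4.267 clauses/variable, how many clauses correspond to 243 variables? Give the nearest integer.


The 3-SAT phase transition occurs at approximately 4.267 clauses per variable.
m = 4.267 * 243 = 1036.881.
Rounded to nearest integer: 1037.

1037


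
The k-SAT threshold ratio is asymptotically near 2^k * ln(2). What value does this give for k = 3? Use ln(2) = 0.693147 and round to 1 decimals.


Using the asymptotic formula: threshold ~ 2^k * ln(2).
2^3 = 8.
8 * 0.693147 = 5.5.

5.5


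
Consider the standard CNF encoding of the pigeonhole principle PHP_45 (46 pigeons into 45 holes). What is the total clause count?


The PHP encoding has two parts:
1) At-least-one-hole clauses: 46 (one per pigeon, each with 45 literals).
2) At-most-one-pigeon-per-hole clauses: 45 holes * C(46,2) = 45 * 1035 = 46575.
Total clauses = 46 + 46575 = 46621.

46621


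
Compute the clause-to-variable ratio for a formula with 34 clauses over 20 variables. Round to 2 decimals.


Clause-to-variable ratio = clauses / variables.
34 / 20 = 1.7.

1.7


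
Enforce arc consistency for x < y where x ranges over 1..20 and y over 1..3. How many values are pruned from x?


For the constraint x < y, x needs a supporting value in y's domain.
x can be at most 2 (one less than y's maximum).
Valid x values from domain: 2 out of 20.
Pruned = 20 - 2 = 18.

18


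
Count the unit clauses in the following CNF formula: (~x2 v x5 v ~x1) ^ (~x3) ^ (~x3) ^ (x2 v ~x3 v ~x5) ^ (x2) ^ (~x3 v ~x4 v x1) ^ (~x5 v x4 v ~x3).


A unit clause contains exactly one literal.
Unit clauses found: (~x3), (~x3), (x2).
Count = 3.

3


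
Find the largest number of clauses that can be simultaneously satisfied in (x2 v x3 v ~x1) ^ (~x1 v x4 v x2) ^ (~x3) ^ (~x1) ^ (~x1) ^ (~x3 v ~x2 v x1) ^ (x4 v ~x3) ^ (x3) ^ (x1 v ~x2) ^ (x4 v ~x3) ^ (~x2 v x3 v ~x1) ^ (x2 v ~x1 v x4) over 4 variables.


Enumerate all 16 truth assignments.
For each, count how many of the 12 clauses are satisfied.
The formula is not fully satisfiable, so the maximum is below 12.
Maximum simultaneously satisfiable clauses = 11.

11
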